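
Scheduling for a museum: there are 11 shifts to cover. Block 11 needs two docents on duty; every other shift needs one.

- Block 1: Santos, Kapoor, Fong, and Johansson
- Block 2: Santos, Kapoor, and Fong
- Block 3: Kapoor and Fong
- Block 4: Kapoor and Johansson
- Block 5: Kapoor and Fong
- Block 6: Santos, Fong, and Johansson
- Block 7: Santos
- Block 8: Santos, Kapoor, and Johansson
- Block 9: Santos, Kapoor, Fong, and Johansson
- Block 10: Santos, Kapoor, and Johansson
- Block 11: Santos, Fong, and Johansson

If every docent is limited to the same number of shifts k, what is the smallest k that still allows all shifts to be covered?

With 4 docents and 12 worker-slots to fill, someone must work at least ⌈12/4⌉ = 3 shifts, so k ≥ 3.
k = 3 works: Block 1→Fong, Block 2→Santos, Block 3→Kapoor, Block 4→Kapoor, Block 5→Kapoor, Block 6→Santos, Block 7→Santos, Block 8→Johansson, Block 9→Fong, Block 10→Johansson, Block 11→Fong+Johansson.
Loads: Santos 3, Kapoor 3, Fong 3, Johansson 3 — all ≤ 3.

3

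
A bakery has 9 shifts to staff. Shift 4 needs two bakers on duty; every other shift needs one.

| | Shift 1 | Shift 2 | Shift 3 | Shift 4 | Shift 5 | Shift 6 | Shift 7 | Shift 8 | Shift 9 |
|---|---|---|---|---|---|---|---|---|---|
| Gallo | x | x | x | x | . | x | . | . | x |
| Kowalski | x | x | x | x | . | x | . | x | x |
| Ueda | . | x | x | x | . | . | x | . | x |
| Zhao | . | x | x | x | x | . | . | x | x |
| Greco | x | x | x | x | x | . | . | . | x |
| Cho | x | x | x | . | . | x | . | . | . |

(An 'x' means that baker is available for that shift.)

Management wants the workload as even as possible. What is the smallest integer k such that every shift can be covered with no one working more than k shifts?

With 6 bakers and 10 worker-slots to fill, someone must work at least ⌈10/6⌉ = 2 shifts, so k ≥ 2.
k = 2 works: Shift 1→Gallo, Shift 2→Ueda, Shift 3→Greco, Shift 4→Zhao+Greco, Shift 5→Zhao, Shift 6→Gallo, Shift 7→Ueda, Shift 8→Kowalski, Shift 9→Kowalski.
Loads: Gallo 2, Kowalski 2, Ueda 2, Zhao 2, Greco 2, Cho 0 — all ≤ 2.

2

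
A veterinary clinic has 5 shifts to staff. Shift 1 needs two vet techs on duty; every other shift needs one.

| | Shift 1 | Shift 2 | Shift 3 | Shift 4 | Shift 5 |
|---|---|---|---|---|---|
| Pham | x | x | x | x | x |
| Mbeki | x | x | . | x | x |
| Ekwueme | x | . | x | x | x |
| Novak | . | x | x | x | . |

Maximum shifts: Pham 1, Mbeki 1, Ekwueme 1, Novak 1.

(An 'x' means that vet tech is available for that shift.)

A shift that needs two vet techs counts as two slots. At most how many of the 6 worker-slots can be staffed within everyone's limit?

Total capacity across all vet techs is 1+1+1+1 = 4, and 6 slots are needed, so at most 4 can be filled.
An assignment achieving 4: Shift 1→Pham+Mbeki, Shift 2→Novak, Shift 3→Ekwueme.
Loads: Pham 1/1, Mbeki 1/1, Ekwueme 1/1, Novak 1/1.

4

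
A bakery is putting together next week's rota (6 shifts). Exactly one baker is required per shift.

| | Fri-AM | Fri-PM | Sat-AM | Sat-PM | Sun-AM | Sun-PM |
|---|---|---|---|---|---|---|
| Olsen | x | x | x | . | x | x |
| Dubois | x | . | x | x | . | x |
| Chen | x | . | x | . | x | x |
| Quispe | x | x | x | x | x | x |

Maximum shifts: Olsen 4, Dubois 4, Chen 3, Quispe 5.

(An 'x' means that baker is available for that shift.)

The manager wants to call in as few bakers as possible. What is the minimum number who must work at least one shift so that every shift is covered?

2

6 slots to fill and no one can take more than 5, so at least ⌈6/5⌉ = 2 bakers are needed.
Olsen and Dubois alone can cover everything: Fri-AM→Olsen, Fri-PM→Olsen, Sat-AM→Olsen, Sat-PM→Dubois, Sun-AM→Olsen, Sun-PM→Dubois.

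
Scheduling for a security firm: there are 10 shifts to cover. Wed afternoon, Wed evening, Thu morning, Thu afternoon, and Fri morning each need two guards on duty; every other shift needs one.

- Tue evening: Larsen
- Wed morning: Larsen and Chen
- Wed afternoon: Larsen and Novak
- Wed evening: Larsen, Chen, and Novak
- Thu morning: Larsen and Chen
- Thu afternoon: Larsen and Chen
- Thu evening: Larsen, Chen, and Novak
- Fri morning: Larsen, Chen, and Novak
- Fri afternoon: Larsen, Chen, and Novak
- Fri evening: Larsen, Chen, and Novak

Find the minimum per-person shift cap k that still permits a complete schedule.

With 3 guards and 15 worker-slots to fill, someone must work at least ⌈15/3⌉ = 5 shifts, so k ≥ 5.
k = 5 works: Tue evening→Larsen, Wed morning→Larsen, Wed afternoon→Larsen+Novak, Wed evening→Chen+Novak, Thu morning→Larsen+Chen, Thu afternoon→Larsen+Chen, Thu evening→Chen, Fri morning→Chen+Novak, Fri afternoon→Novak, Fri evening→Novak.
Loads: Larsen 5, Chen 5, Novak 5 — all ≤ 5.

5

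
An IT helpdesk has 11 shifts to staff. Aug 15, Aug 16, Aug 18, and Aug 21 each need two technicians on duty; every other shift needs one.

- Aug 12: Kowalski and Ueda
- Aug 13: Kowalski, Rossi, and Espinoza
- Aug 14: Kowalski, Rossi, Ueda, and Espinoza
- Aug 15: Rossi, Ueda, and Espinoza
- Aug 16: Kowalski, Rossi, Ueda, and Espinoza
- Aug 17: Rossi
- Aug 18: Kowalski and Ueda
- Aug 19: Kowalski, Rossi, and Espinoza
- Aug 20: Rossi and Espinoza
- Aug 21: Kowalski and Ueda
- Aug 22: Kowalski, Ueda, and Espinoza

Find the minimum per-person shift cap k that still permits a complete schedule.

4

With 4 technicians and 15 worker-slots to fill, someone must work at least ⌈15/4⌉ = 4 shifts, so k ≥ 4.
k = 4 works: Aug 12→Kowalski, Aug 13→Kowalski, Aug 14→Espinoza, Aug 15→Rossi+Ueda, Aug 16→Ueda+Espinoza, Aug 17→Rossi, Aug 18→Kowalski+Ueda, Aug 19→Rossi, Aug 20→Rossi, Aug 21→Kowalski+Ueda, Aug 22→Espinoza.
Loads: Kowalski 4, Rossi 4, Ueda 4, Espinoza 3 — all ≤ 4.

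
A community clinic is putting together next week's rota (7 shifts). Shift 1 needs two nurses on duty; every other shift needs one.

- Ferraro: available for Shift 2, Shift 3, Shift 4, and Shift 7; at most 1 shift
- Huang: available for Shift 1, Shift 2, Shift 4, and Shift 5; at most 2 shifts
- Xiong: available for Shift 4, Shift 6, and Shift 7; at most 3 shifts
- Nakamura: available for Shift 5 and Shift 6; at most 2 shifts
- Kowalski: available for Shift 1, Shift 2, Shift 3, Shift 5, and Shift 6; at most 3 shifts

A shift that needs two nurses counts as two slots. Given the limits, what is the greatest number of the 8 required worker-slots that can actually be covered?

8

Total capacity across all nurses is 1+2+3+2+3 = 11, and 8 slots are needed, so at most 8 can be filled.
An assignment achieving 8: Shift 1→Huang+Kowalski, Shift 2→Huang, Shift 3→Ferraro, Shift 4→Xiong, Shift 5→Nakamura, Shift 6→Xiong, Shift 7→Xiong.
Loads: Ferraro 1/1, Huang 2/2, Xiong 3/3, Nakamura 1/2, Kowalski 1/3.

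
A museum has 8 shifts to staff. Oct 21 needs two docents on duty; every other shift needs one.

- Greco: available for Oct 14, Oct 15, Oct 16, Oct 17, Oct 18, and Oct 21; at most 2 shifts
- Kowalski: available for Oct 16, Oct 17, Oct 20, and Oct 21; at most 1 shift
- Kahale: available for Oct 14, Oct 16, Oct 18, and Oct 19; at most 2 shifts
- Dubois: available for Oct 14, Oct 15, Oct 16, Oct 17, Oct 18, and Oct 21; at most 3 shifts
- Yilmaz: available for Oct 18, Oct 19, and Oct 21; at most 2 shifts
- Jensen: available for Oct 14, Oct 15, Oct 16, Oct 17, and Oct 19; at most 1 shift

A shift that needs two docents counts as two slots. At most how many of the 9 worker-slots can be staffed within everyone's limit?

Total capacity across all docents is 2+1+2+3+2+1 = 11, and 9 slots are needed, so at most 9 can be filled.
An assignment achieving 9: Oct 14→Greco, Oct 15→Greco, Oct 16→Dubois, Oct 17→Dubois, Oct 18→Kahale, Oct 19→Kahale, Oct 20→Kowalski, Oct 21→Dubois+Yilmaz.
Loads: Greco 2/2, Kowalski 1/1, Kahale 2/2, Dubois 3/3, Yilmaz 1/2, Jensen 0/1.

9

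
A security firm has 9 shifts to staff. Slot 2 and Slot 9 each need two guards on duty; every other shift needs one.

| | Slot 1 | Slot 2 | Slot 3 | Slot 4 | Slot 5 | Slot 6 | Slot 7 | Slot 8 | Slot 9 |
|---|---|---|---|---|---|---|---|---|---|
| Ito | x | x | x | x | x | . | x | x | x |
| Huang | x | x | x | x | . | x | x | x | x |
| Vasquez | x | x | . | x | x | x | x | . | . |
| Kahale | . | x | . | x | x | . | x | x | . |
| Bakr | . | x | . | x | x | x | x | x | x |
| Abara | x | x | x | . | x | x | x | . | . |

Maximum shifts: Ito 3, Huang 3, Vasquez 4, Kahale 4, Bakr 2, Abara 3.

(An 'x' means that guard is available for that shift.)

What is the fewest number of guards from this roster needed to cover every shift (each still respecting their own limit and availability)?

11 slots to fill and no one can take more than 4, so at least ⌈11/4⌉ = 3 guards are needed.
No set of 3 guards can cover every shift (each such set leaves at least one shift with no one available or exceeds a cap).
Ito, Huang, Vasquez, and Kahale alone can cover everything: Slot 1→Ito, Slot 2→Vasquez+Kahale, Slot 3→Ito, Slot 4→Vasquez, Slot 5→Vasquez, Slot 6→Huang, Slot 7→Vasquez, Slot 8→Huang, Slot 9→Ito+Huang.

4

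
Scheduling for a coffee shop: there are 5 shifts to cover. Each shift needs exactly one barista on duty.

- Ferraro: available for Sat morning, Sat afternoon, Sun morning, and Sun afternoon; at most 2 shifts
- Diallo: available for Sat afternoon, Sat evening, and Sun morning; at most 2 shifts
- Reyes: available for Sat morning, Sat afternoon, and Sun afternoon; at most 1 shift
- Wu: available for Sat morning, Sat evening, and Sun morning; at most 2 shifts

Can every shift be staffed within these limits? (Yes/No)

Yes

One valid schedule: Sat morning→Ferraro, Sat afternoon→Diallo, Sat evening→Diallo, Sun morning→Wu, Sun afternoon→Ferraro.
Loads: Ferraro 2/2, Diallo 2/2, Reyes 0/1, Wu 1/2 — all within limits.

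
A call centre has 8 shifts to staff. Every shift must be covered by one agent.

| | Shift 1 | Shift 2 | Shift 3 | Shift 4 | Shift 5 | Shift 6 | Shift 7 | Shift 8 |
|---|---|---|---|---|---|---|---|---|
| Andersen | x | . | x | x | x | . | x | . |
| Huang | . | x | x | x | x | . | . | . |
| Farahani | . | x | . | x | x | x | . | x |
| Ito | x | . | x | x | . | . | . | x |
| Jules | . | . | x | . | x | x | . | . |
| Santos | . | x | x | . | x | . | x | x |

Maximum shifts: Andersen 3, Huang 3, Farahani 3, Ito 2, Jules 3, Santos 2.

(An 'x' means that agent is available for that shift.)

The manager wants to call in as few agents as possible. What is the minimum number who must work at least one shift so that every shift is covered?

8 slots to fill and no one can take more than 3, so at least ⌈8/3⌉ = 3 agents are needed.
Andersen, Huang, and Farahani alone can cover everything: Shift 1→Andersen, Shift 2→Huang, Shift 3→Andersen, Shift 4→Huang, Shift 5→Huang, Shift 6→Farahani, Shift 7→Andersen, Shift 8→Farahani.

3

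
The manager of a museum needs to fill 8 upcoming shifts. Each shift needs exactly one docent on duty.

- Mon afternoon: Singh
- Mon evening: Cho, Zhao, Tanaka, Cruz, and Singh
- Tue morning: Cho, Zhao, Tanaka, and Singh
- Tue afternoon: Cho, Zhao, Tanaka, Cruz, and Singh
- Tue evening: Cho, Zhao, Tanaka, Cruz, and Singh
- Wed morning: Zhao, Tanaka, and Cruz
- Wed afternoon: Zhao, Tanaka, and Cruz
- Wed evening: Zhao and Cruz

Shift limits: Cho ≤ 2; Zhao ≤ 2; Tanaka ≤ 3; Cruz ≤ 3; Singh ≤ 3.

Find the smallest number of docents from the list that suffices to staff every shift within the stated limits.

8 slots to fill and no one can take more than 3, so at least ⌈8/3⌉ = 3 docents are needed.
Cho, Cruz, and Singh alone can cover everything: Mon afternoon→Singh, Mon evening→Cho, Tue morning→Cho, Tue afternoon→Singh, Tue evening→Singh, Wed morning→Cruz, Wed afternoon→Cruz, Wed evening→Cruz.

3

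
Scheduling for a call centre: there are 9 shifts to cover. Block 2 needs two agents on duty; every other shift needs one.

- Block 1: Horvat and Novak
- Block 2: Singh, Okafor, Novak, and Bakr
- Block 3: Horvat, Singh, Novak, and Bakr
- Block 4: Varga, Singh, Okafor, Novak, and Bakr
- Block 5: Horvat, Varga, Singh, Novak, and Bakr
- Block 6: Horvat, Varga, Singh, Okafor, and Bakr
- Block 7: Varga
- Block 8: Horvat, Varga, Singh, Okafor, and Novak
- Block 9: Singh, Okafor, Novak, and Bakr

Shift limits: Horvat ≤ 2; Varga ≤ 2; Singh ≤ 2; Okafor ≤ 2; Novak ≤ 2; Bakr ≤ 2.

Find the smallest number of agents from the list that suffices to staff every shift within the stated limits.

10 slots to fill and no one can take more than 2, so at least ⌈10/2⌉ = 5 agents are needed.
Horvat, Varga, Singh, Okafor, and Novak alone can cover everything: Block 1→Horvat, Block 2→Singh+Okafor, Block 3→Horvat, Block 4→Varga, Block 5→Novak, Block 6→Okafor, Block 7→Varga, Block 8→Novak, Block 9→Singh.

5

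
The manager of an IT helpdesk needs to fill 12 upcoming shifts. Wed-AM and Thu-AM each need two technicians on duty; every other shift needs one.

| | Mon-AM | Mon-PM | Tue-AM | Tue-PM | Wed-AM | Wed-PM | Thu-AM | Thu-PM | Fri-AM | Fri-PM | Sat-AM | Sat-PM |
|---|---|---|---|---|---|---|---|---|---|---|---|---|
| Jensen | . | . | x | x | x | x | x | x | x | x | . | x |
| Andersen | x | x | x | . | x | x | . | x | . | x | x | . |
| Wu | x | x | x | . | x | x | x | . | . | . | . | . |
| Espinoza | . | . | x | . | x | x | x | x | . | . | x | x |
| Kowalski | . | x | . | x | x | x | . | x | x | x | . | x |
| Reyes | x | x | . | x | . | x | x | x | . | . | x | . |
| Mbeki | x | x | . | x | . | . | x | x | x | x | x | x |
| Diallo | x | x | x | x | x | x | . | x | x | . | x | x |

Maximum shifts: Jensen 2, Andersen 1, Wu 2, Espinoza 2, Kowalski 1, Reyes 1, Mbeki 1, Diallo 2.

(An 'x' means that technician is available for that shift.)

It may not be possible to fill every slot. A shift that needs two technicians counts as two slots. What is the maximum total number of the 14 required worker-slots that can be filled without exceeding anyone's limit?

Total capacity across all technicians is 2+1+2+2+1+1+1+2 = 12, and 14 slots are needed, so at most 12 can be filled.
An assignment achieving 12: Mon-AM→Andersen, Mon-PM→Reyes, Tue-AM→Wu, Tue-PM→Kowalski, Wed-AM→Diallo, Wed-PM→Diallo, Thu-AM→Wu+Espinoza, Fri-AM→Jensen, Fri-PM→Jensen, Sat-AM→Espinoza, Sat-PM→Mbeki.
Loads: Jensen 2/2, Andersen 1/1, Wu 2/2, Espinoza 2/2, Kowalski 1/1, Reyes 1/1, Mbeki 1/1, Diallo 2/2.

12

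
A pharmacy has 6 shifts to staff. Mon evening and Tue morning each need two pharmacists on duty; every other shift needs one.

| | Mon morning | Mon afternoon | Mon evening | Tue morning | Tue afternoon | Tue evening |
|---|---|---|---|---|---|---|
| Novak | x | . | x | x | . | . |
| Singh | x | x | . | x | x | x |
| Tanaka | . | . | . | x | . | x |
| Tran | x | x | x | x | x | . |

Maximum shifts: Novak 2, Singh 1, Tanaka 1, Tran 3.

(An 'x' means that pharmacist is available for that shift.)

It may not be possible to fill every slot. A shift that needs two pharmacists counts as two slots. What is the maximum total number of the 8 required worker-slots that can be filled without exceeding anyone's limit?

Total capacity across all pharmacists is 2+1+1+3 = 7, and 8 slots are needed, so at most 7 can be filled.
An assignment achieving 7: Mon morning→Novak, Mon afternoon→Singh, Mon evening→Novak+Tran, Tue morning→Tran, Tue afternoon→Tran, Tue evening→Tanaka.
Loads: Novak 2/2, Singh 1/1, Tanaka 1/1, Tran 3/3.

7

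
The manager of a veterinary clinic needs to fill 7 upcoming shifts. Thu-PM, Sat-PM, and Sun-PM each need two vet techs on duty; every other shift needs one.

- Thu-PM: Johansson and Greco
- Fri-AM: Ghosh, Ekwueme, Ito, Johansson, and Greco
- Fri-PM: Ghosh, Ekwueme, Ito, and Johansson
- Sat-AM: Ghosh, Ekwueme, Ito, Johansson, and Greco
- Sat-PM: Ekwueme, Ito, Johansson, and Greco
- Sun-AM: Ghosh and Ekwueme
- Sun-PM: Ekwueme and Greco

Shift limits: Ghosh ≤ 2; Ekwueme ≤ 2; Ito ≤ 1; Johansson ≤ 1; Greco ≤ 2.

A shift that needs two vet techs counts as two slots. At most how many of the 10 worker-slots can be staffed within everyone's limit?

Total capacity across all vet techs is 2+2+1+1+2 = 8, and 10 slots are needed, so at most 8 can be filled.
An assignment achieving 8: Thu-PM→Johansson+Greco, Fri-PM→Ghosh, Sat-PM→Ekwueme+Ito, Sun-AM→Ghosh, Sun-PM→Ekwueme+Greco.
Loads: Ghosh 2/2, Ekwueme 2/2, Ito 1/1, Johansson 1/1, Greco 2/2.

8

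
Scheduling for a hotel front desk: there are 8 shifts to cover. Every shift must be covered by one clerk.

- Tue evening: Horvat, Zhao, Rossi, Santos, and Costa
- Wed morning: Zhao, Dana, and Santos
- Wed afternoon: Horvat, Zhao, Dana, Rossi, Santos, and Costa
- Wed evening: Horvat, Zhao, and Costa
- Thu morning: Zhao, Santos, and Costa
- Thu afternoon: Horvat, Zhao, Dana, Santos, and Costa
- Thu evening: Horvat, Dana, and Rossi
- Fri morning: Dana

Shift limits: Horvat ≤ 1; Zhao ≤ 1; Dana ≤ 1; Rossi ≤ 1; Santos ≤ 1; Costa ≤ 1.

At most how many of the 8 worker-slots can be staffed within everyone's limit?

6

Total capacity across all clerks is 1+1+1+1+1+1 = 6, and 8 slots are needed, so at most 6 can be filled.
An assignment achieving 6: Tue evening→Costa, Wed morning→Zhao, Wed evening→Horvat, Thu morning→Santos, Thu evening→Rossi, Fri morning→Dana.
Loads: Horvat 1/1, Zhao 1/1, Dana 1/1, Rossi 1/1, Santos 1/1, Costa 1/1.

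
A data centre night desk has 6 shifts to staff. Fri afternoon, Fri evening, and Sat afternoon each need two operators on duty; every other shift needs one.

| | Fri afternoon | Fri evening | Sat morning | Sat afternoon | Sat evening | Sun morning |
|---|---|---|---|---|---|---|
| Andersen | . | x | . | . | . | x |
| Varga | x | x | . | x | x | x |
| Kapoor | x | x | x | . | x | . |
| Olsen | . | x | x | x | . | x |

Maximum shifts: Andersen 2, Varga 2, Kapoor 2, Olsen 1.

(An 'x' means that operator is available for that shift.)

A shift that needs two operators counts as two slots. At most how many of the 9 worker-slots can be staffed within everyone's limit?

7

Total capacity across all operators is 2+2+2+1 = 7, and 9 slots are needed, so at most 7 can be filled.
An assignment achieving 7: Fri afternoon→Varga+Kapoor, Fri evening→Andersen, Sat morning→Kapoor, Sat afternoon→Varga+Olsen, Sun morning→Andersen.
Loads: Andersen 2/2, Varga 2/2, Kapoor 2/2, Olsen 1/1.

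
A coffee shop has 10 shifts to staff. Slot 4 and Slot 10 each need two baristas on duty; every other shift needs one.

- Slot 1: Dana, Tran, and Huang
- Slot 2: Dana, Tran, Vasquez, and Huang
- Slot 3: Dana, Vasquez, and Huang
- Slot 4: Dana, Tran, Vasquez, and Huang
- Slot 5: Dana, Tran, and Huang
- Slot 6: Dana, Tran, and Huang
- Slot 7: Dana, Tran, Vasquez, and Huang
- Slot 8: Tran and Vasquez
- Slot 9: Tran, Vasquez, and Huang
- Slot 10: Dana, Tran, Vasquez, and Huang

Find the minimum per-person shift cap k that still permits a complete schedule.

3

With 4 baristas and 12 worker-slots to fill, someone must work at least ⌈12/4⌉ = 3 shifts, so k ≥ 3.
k = 3 works: Slot 1→Dana, Slot 2→Vasquez, Slot 3→Dana, Slot 4→Vasquez+Huang, Slot 5→Dana, Slot 6→Tran, Slot 7→Huang, Slot 8→Tran, Slot 9→Tran, Slot 10→Vasquez+Huang.
Loads: Dana 3, Tran 3, Vasquez 3, Huang 3 — all ≤ 3.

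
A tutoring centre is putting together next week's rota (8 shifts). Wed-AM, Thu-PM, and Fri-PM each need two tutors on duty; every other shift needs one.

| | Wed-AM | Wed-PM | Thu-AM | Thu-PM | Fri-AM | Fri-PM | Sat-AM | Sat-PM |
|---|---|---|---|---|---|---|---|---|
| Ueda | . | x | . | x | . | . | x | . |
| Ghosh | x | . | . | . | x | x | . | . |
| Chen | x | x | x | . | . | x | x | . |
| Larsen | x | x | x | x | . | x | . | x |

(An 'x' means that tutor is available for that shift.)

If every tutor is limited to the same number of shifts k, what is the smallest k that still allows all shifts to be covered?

3

With 4 tutors and 11 worker-slots to fill, someone must work at least ⌈11/4⌉ = 3 shifts, so k ≥ 3.
k = 3 works: Wed-AM→Ghosh+Chen, Wed-PM→Ueda, Thu-AM→Chen, Thu-PM→Ueda+Larsen, Fri-AM→Ghosh, Fri-PM→Ghosh+Chen, Sat-AM→Ueda, Sat-PM→Larsen.
Loads: Ueda 3, Ghosh 3, Chen 3, Larsen 2 — all ≤ 3.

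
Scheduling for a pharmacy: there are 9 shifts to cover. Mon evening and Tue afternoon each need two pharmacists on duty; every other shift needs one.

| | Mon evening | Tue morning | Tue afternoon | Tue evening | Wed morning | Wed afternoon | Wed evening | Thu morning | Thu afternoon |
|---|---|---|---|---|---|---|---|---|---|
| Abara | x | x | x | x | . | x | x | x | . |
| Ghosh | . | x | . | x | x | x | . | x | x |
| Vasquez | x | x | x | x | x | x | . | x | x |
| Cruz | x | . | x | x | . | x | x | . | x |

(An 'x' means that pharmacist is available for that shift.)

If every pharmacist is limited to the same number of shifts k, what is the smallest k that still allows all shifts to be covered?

3

With 4 pharmacists and 11 worker-slots to fill, someone must work at least ⌈11/4⌉ = 3 shifts, so k ≥ 3.
k = 3 works: Mon evening→Abara+Vasquez, Tue morning→Abara, Tue afternoon→Vasquez+Cruz, Tue evening→Vasquez, Wed morning→Ghosh, Wed afternoon→Cruz, Wed evening→Abara, Thu morning→Ghosh, Thu afternoon→Ghosh.
Loads: Abara 3, Ghosh 3, Vasquez 3, Cruz 2 — all ≤ 3.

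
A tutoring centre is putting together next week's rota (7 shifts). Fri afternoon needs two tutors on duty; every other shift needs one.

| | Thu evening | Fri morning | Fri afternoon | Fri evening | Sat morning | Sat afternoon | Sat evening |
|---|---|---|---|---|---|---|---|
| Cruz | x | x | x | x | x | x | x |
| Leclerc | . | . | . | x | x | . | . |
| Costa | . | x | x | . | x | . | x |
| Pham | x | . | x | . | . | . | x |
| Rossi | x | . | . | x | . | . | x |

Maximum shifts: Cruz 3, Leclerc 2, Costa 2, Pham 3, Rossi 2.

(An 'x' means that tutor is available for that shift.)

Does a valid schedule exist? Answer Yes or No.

Sat afternoon can only be covered by Cruz, so that assignment is forced.
One valid schedule: Thu evening→Cruz, Fri morning→Cruz, Fri afternoon→Costa+Pham, Fri evening→Leclerc, Sat morning→Leclerc, Sat afternoon→Cruz, Sat evening→Costa.
Loads: Cruz 3/3, Leclerc 2/2, Costa 2/2, Pham 1/3, Rossi 0/2 — all within limits.

Yes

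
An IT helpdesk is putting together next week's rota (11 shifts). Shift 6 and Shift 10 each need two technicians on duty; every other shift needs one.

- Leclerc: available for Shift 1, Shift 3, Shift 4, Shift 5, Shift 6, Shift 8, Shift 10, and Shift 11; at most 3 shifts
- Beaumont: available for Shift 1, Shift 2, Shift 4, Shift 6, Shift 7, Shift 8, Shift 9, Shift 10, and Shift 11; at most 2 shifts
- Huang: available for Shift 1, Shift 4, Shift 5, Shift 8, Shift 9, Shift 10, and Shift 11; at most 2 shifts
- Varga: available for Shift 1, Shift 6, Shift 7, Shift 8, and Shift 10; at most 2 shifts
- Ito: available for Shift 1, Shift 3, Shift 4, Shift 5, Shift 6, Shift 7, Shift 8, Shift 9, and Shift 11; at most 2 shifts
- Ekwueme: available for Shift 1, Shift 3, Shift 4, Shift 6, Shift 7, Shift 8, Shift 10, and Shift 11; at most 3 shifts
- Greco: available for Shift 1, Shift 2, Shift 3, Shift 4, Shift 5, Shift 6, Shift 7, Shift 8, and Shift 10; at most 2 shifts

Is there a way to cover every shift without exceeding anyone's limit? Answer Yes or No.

One valid schedule: Shift 1→Huang, Shift 2→Beaumont, Shift 3→Leclerc, Shift 4→Huang, Shift 5→Leclerc, Shift 6→Ito+Ekwueme, Shift 7→Varga, Shift 8→Varga, Shift 9→Beaumont, Shift 10→Ekwueme+Greco, Shift 11→Leclerc.
Loads: Leclerc 3/3, Beaumont 2/2, Huang 2/2, Varga 2/2, Ito 1/2, Ekwueme 2/3, Greco 1/2 — all within limits.

Yes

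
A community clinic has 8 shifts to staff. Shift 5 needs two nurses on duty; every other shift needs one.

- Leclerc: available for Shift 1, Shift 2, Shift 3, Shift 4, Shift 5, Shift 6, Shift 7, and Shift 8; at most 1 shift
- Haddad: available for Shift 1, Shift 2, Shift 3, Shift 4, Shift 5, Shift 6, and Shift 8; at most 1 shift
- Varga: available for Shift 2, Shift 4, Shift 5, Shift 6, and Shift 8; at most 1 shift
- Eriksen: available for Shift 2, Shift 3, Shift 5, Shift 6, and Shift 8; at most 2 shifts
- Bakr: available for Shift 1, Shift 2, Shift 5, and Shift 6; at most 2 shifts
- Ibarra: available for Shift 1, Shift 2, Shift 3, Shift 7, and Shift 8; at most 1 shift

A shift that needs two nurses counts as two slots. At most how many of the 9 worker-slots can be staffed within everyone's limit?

8

Total capacity across all nurses is 1+1+1+2+2+1 = 8, and 9 slots are needed, so at most 8 can be filled.
An assignment achieving 8: Shift 1→Bakr, Shift 3→Eriksen, Shift 4→Haddad, Shift 5→Varga+Eriksen, Shift 6→Bakr, Shift 7→Leclerc, Shift 8→Ibarra.
Loads: Leclerc 1/1, Haddad 1/1, Varga 1/1, Eriksen 2/2, Bakr 2/2, Ibarra 1/1.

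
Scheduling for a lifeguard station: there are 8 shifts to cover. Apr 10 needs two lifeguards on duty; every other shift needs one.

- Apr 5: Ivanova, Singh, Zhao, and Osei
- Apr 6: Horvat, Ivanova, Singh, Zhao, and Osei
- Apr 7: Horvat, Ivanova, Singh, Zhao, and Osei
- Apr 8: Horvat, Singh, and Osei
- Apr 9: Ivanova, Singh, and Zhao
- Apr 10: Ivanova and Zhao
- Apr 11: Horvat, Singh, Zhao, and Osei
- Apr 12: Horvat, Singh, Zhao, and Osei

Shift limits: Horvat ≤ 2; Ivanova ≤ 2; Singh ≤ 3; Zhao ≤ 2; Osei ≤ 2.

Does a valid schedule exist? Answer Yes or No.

Yes

Apr 10 can only be covered by Ivanova and Zhao, so that assignment is forced.
One valid schedule: Apr 5→Singh, Apr 6→Singh, Apr 7→Zhao, Apr 8→Horvat, Apr 9→Ivanova, Apr 10→Ivanova+Zhao, Apr 11→Horvat, Apr 12→Singh.
Loads: Horvat 2/2, Ivanova 2/2, Singh 3/3, Zhao 2/2, Osei 0/2 — all within limits.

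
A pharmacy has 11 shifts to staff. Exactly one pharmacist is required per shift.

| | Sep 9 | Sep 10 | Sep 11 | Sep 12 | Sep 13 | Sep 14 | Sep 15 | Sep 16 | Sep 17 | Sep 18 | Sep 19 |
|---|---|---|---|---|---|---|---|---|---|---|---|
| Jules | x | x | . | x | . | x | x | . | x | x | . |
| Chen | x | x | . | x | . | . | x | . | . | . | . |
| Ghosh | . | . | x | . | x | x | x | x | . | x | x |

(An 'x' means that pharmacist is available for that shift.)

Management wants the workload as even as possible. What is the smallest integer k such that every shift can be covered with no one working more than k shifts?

4

With 3 pharmacists and 11 worker-slots to fill, someone must work at least ⌈11/3⌉ = 4 shifts, so k ≥ 4.
k = 4 works: Sep 9→Jules, Sep 10→Chen, Sep 11→Ghosh, Sep 12→Chen, Sep 13→Ghosh, Sep 14→Jules, Sep 15→Chen, Sep 16→Ghosh, Sep 17→Jules, Sep 18→Jules, Sep 19→Ghosh.
Loads: Jules 4, Chen 3, Ghosh 4 — all ≤ 4.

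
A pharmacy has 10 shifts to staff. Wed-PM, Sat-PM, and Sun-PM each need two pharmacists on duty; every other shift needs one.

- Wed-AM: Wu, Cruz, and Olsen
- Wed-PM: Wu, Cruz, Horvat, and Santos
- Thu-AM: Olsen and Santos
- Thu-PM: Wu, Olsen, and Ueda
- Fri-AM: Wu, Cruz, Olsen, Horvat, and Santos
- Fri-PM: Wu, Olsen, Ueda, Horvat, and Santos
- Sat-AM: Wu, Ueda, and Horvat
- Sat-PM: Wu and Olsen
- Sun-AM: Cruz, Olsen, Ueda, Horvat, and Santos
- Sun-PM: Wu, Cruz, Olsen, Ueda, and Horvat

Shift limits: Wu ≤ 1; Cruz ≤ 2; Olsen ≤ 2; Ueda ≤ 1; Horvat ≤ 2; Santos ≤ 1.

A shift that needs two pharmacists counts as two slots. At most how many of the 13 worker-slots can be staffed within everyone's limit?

9

Total capacity across all pharmacists is 1+2+2+1+2+1 = 9, and 13 slots are needed, so at most 9 can be filled.
An assignment achieving 9: Wed-AM→Cruz, Wed-PM→Cruz+Horvat, Thu-AM→Olsen, Thu-PM→Ueda, Fri-AM→Santos, Sat-AM→Horvat, Sat-PM→Wu+Olsen.
Loads: Wu 1/1, Cruz 2/2, Olsen 2/2, Ueda 1/1, Horvat 2/2, Santos 1/1.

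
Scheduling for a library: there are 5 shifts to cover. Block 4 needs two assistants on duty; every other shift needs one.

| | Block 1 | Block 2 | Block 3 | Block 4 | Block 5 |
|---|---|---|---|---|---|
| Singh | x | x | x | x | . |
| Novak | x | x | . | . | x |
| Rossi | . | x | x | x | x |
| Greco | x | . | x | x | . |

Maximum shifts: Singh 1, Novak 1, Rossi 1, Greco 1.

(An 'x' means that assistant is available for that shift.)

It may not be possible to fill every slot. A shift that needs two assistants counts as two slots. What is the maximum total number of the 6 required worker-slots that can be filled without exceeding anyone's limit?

Total capacity across all assistants is 1+1+1+1 = 4, and 6 slots are needed, so at most 4 can be filled.
An assignment achieving 4: Block 1→Singh, Block 2→Rossi, Block 3→Greco, Block 5→Novak.
Loads: Singh 1/1, Novak 1/1, Rossi 1/1, Greco 1/1.

4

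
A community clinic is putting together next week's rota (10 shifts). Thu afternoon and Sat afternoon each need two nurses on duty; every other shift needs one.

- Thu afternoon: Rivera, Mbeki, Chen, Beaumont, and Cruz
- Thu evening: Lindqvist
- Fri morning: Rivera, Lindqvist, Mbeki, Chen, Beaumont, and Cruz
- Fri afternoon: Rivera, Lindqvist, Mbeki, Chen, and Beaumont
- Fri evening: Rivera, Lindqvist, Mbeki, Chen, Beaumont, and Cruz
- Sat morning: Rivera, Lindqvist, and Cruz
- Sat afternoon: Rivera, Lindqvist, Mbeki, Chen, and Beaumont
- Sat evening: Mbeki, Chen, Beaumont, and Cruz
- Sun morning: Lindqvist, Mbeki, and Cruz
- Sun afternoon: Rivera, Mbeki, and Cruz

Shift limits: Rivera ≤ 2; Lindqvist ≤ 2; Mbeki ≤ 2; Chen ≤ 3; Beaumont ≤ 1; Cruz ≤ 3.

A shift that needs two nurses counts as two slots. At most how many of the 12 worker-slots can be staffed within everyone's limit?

12

Total capacity across all nurses is 2+2+2+3+1+3 = 13, and 12 slots are needed, so at most 12 can be filled.
An assignment achieving 12: Thu afternoon→Mbeki+Chen, Thu evening→Lindqvist, Fri morning→Cruz, Fri afternoon→Chen, Fri evening→Cruz, Sat morning→Rivera, Sat afternoon→Chen+Beaumont, Sat evening→Mbeki, Sun morning→Lindqvist, Sun afternoon→Rivera.
Loads: Rivera 2/2, Lindqvist 2/2, Mbeki 2/2, Chen 3/3, Beaumont 1/1, Cruz 2/3.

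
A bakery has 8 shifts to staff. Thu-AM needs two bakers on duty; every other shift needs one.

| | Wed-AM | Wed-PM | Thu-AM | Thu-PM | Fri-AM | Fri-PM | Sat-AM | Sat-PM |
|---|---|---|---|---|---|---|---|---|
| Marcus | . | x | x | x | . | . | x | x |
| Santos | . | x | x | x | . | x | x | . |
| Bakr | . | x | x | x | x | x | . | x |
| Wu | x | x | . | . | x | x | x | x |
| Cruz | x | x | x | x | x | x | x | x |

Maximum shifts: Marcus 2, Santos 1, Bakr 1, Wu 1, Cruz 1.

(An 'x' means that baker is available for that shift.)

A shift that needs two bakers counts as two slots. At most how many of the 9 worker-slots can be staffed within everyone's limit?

6

Total capacity across all bakers is 2+1+1+1+1 = 6, and 9 slots are needed, so at most 6 can be filled.
An assignment achieving 6: Wed-AM→Wu, Thu-AM→Marcus+Santos, Thu-PM→Marcus, Fri-AM→Bakr, Fri-PM→Cruz.
Loads: Marcus 2/2, Santos 1/1, Bakr 1/1, Wu 1/1, Cruz 1/1.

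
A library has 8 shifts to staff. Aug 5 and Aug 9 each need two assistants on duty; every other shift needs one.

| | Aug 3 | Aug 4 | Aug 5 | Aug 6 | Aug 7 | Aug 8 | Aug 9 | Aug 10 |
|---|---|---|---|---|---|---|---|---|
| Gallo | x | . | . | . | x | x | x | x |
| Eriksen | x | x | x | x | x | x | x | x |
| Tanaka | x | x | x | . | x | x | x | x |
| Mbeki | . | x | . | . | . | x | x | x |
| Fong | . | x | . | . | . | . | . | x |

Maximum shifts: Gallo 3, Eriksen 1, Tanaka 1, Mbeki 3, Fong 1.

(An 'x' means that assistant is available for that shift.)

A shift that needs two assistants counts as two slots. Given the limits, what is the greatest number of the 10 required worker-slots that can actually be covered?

9

Total capacity across all assistants is 3+1+1+3+1 = 9, and 10 slots are needed, so at most 9 can be filled.
An assignment achieving 9: Aug 3→Gallo, Aug 4→Mbeki, Aug 5→Tanaka, Aug 6→Eriksen, Aug 7→Gallo, Aug 8→Mbeki, Aug 9→Gallo+Mbeki, Aug 10→Fong.
Loads: Gallo 3/3, Eriksen 1/1, Tanaka 1/1, Mbeki 3/3, Fong 1/1.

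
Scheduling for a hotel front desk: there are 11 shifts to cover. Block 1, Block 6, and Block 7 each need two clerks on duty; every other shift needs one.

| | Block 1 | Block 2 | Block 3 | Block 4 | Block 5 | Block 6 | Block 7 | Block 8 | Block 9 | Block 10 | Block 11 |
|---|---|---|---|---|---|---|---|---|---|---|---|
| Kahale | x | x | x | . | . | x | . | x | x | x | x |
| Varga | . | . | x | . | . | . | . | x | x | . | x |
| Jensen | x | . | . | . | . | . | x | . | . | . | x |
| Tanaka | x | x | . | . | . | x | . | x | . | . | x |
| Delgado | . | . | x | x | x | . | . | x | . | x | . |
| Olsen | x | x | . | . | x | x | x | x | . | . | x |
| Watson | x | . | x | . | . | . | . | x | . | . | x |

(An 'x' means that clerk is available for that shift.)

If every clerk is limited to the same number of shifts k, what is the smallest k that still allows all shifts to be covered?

With 7 clerks and 14 worker-slots to fill, someone must work at least ⌈14/7⌉ = 2 shifts, so k ≥ 2.
k = 2 works: Block 1→Jensen+Watson, Block 2→Tanaka, Block 3→Varga, Block 4→Delgado, Block 5→Delgado, Block 6→Tanaka+Olsen, Block 7→Jensen+Olsen, Block 8→Varga, Block 9→Kahale, Block 10→Kahale, Block 11→Watson.
Loads: Kahale 2, Varga 2, Jensen 2, Tanaka 2, Delgado 2, Olsen 2, Watson 2 — all ≤ 2.

2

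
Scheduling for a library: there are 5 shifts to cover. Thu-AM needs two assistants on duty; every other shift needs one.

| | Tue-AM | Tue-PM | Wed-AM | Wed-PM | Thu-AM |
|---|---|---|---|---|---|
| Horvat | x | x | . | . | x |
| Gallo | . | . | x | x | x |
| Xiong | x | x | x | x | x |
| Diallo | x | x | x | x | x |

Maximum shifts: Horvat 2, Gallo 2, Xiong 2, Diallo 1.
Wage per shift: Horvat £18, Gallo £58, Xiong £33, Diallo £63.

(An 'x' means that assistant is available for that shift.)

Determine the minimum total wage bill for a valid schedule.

£218

Picking the cheapest available assistant for each shift independently would cost £153, but that ignores the shift limits.
An optimal schedule: Tue-AM→Horvat, Tue-PM→Horvat, Wed-AM→Xiong, Wed-PM→Gallo, Thu-AM→Xiong+Gallo.
Total: 18 + 18 + 33 + 58 + 33 + 58 = £218.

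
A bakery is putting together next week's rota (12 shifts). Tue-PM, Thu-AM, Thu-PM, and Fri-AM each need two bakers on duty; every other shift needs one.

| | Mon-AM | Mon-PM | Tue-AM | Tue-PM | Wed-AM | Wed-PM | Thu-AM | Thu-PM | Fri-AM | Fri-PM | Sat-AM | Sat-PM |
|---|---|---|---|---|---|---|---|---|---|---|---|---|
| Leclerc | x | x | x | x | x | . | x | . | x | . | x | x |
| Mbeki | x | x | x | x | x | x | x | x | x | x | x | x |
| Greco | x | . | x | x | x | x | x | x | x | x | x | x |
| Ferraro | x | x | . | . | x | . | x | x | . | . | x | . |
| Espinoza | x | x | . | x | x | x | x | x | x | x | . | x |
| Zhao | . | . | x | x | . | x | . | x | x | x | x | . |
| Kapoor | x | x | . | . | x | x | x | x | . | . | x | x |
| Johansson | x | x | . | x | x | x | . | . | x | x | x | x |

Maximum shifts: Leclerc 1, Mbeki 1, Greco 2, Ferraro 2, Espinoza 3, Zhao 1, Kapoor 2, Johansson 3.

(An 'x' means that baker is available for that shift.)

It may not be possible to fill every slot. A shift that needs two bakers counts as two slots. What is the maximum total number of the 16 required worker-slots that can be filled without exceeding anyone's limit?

15

Total capacity across all bakers is 1+1+2+2+3+1+2+3 = 15, and 16 slots are needed, so at most 15 can be filled.
An assignment achieving 15: Mon-AM→Kapoor, Mon-PM→Ferraro, Tue-AM→Leclerc, Tue-PM→Greco+Espinoza, Wed-AM→Johansson, Wed-PM→Greco, Thu-AM→Ferraro+Espinoza, Thu-PM→Espinoza+Zhao, Fri-AM→Johansson, Fri-PM→Mbeki, Sat-AM→Johansson, Sat-PM→Kapoor.
Loads: Leclerc 1/1, Mbeki 1/1, Greco 2/2, Ferraro 2/2, Espinoza 3/3, Zhao 1/1, Kapoor 2/2, Johansson 3/3.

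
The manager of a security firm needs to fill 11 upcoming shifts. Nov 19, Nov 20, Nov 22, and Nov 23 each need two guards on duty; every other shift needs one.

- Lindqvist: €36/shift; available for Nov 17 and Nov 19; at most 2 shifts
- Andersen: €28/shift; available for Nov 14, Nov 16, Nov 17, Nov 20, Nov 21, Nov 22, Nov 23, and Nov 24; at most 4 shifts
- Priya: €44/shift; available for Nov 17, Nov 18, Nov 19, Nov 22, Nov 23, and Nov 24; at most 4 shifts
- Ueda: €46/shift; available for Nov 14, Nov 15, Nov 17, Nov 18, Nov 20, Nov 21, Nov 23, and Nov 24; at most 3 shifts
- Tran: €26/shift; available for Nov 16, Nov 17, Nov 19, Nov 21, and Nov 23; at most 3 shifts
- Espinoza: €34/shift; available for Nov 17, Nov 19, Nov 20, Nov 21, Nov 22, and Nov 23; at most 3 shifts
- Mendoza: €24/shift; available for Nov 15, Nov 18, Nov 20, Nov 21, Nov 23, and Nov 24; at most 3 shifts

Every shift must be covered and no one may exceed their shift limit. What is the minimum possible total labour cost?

Picking the cheapest available guard for each shift independently would cost €400, but that ignores the shift limits.
An optimal schedule: Nov 14→Andersen, Nov 15→Mendoza, Nov 16→Tran, Nov 17→Lindqvist, Nov 18→Mendoza, Nov 19→Tran+Lindqvist, Nov 20→Andersen+Espinoza, Nov 21→Tran, Nov 22→Andersen+Espinoza, Nov 23→Andersen+Espinoza, Nov 24→Mendoza.
Total: 28 + 24 + 26 + 36 + 24 + 26 + 36 + 28 + 34 + 26 + 28 + 34 + 28 + 34 + 24 = €436.

€436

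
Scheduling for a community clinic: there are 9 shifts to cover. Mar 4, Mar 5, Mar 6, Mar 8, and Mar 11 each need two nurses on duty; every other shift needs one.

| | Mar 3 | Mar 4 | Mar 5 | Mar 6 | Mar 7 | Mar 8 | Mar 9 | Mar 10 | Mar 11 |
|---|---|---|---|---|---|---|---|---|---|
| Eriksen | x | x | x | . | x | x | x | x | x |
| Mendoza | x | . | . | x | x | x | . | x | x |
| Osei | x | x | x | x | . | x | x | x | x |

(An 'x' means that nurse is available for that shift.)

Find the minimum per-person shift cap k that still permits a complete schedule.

With 3 nurses and 14 worker-slots to fill, someone must work at least ⌈14/3⌉ = 5 shifts, so k ≥ 5.
k = 5 works: Mar 3→Eriksen, Mar 4→Eriksen+Osei, Mar 5→Eriksen+Osei, Mar 6→Mendoza+Osei, Mar 7→Eriksen, Mar 8→Mendoza+Osei, Mar 9→Eriksen, Mar 10→Mendoza, Mar 11→Mendoza+Osei.
Loads: Eriksen 5, Mendoza 4, Osei 5 — all ≤ 5.

5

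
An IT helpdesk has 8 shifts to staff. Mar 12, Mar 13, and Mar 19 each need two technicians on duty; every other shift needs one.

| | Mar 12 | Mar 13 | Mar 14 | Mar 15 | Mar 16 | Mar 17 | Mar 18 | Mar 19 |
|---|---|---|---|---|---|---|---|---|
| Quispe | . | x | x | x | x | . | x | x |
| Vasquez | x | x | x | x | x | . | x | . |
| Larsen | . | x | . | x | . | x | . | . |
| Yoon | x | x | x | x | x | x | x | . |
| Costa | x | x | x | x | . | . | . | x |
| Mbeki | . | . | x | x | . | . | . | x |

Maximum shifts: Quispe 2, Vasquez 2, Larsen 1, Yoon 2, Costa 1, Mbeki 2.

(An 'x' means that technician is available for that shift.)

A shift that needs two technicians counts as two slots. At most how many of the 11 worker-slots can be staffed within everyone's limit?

10

Total capacity across all technicians is 2+2+1+2+1+2 = 10, and 11 slots are needed, so at most 10 can be filled.
An assignment achieving 10: Mar 12→Vasquez+Yoon, Mar 13→Vasquez+Yoon, Mar 14→Mbeki, Mar 16→Quispe, Mar 17→Larsen, Mar 18→Quispe, Mar 19→Costa+Mbeki.
Loads: Quispe 2/2, Vasquez 2/2, Larsen 1/1, Yoon 2/2, Costa 1/1, Mbeki 2/2.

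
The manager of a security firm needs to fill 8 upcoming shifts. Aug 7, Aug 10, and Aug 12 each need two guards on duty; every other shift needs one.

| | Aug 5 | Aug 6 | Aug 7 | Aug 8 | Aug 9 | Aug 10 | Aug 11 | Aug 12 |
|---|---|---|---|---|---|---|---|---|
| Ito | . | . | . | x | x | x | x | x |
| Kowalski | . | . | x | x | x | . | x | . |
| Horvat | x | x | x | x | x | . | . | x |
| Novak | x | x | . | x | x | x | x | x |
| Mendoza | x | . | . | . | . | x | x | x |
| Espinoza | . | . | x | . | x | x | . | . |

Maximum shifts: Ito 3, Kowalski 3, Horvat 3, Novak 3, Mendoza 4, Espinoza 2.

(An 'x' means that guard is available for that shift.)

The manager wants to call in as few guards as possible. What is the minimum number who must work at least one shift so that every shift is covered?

11 slots to fill and no one can take more than 4, so at least ⌈11/4⌉ = 3 guards are needed.
Any 3 guards together have capacity at most 4+3+3 = 10 < 11 slots, so 3 can never suffice.
Ito, Kowalski, Horvat, and Novak alone can cover everything: Aug 5→Horvat, Aug 6→Horvat, Aug 7→Kowalski+Horvat, Aug 8→Kowalski, Aug 9→Kowalski, Aug 10→Ito+Novak, Aug 11→Ito, Aug 12→Ito+Novak.

4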